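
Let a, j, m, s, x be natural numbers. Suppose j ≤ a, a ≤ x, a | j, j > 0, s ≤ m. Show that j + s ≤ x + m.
a | j and j > 0, so a ≤ j. j ≤ a, so a = j. Because a ≤ x, j ≤ x. Since s ≤ m, j + s ≤ x + m.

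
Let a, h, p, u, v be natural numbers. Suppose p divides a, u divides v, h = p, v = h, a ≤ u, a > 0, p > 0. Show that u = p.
v = h and h = p, thus v = p. u divides v, so u divides p. p > 0, so u ≤ p. p divides a and a > 0, hence p ≤ a. a ≤ u, so p ≤ u. Since u ≤ p, u = p.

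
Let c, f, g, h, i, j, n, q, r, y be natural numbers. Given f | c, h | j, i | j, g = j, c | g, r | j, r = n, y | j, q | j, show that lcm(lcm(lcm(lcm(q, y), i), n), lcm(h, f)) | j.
From q | j and y | j, lcm(q, y) | j. Because i | j, lcm(lcm(q, y), i) | j. From r = n and r | j, n | j. Since lcm(lcm(q, y), i) | j, lcm(lcm(lcm(q, y), i), n) | j. Since g = j and c | g, c | j. f | c, so f | j. h | j, so lcm(h, f) | j. lcm(lcm(lcm(q, y), i), n) | j, so lcm(lcm(lcm(lcm(q, y), i), n), lcm(h, f)) | j.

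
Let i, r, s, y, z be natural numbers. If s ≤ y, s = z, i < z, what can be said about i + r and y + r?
i + r < y + r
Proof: s = z and s ≤ y, hence z ≤ y. Since i < z, i < y. Then i + r < y + r.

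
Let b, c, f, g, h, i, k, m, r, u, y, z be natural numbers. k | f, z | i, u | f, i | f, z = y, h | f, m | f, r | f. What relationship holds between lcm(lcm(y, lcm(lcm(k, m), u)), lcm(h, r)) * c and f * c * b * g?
lcm(lcm(y, lcm(lcm(k, m), u)), lcm(h, r)) * c | f * c * b * g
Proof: z = y and z | i, so y | i. i | f, so y | f. Because k | f and m | f, lcm(k, m) | f. Since u | f, lcm(lcm(k, m), u) | f. Since y | f, lcm(y, lcm(lcm(k, m), u)) | f. h | f and r | f, so lcm(h, r) | f. lcm(y, lcm(lcm(k, m), u)) | f, so lcm(lcm(y, lcm(lcm(k, m), u)), lcm(h, r)) | f. Then lcm(lcm(y, lcm(lcm(k, m), u)), lcm(h, r)) * c | f * c. Then lcm(lcm(y, lcm(lcm(k, m), u)), lcm(h, r)) * c | f * c * b. Then lcm(lcm(y, lcm(lcm(k, m), u)), lcm(h, r)) * c | f * c * b * g.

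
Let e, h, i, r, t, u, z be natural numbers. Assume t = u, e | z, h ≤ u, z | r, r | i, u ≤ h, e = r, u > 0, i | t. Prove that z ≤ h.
u ≤ h and h ≤ u, therefore u = h. From e = r and e | z, r | z. z | r, so r = z. t = u and i | t, hence i | u. r | i, so r | u. Because u > 0, r ≤ u. Since r = z, z ≤ u. From u = h, z ≤ h.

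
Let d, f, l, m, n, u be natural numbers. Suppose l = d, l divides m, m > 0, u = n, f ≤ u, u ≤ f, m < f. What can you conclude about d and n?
d < n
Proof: From l divides m and m > 0, l ≤ m. Since l = d, d ≤ m. From f ≤ u and u ≤ f, f = u. m < f, so m < u. Because u = n, m < n. Since d ≤ m, d < n.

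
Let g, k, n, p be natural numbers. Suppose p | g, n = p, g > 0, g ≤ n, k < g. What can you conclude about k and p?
k < p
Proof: n = p and g ≤ n, hence g ≤ p. Since p | g and g > 0, p ≤ g. g ≤ p, so g = p. k < g, so k < p.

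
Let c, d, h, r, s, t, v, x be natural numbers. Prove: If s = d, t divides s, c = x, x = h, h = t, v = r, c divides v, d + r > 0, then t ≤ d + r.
s = d and t divides s, hence t divides d. Since x = h and h = t, x = t. Since c = x, c = t. v = r and c divides v, therefore c divides r. c = t, so t divides r. Since t divides d, t divides d + r. Since d + r > 0, t ≤ d + r.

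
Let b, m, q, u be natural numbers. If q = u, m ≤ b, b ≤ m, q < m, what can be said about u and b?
u < b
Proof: Since m ≤ b and b ≤ m, m = b. Since q < m, q < b. Since q = u, u < b.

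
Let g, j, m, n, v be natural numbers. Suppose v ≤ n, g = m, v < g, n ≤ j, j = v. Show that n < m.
j = v and n ≤ j, so n ≤ v. From v ≤ n, v = n. g = m and v < g, thus v < m. v = n, so n < m.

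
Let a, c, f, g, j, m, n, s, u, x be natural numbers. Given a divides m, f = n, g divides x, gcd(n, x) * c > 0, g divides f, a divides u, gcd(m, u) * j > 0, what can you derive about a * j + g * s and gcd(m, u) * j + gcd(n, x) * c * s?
a * j + g * s ≤ gcd(m, u) * j + gcd(n, x) * c * s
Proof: a divides m and a divides u, hence a divides gcd(m, u). Then a * j divides gcd(m, u) * j. gcd(m, u) * j > 0, so a * j ≤ gcd(m, u) * j. Since f = n and g divides f, g divides n. g divides x, so g divides gcd(n, x). Then g divides gcd(n, x) * c. Since gcd(n, x) * c > 0, g ≤ gcd(n, x) * c. By multiplying by a non-negative, g * s ≤ gcd(n, x) * c * s. a * j ≤ gcd(m, u) * j, so a * j + g * s ≤ gcd(m, u) * j + gcd(n, x) * c * s.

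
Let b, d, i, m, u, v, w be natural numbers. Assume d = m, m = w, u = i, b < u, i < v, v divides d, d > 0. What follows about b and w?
b < w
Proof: From d = m and m = w, d = w. From u = i and b < u, b < i. Since i < v, b < v. v divides d and d > 0, thus v ≤ d. Since b < v, b < d. Since d = w, b < w.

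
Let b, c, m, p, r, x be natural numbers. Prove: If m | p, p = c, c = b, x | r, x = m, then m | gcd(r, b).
Because x = m and x | r, m | r. Because p = c and c = b, p = b. From m | p, m | b. m | r, so m | gcd(r, b).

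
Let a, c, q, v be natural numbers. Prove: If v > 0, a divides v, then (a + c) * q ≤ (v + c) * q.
Because a divides v and v > 0, a ≤ v. Then a + c ≤ v + c. By multiplying by a non-negative, (a + c) * q ≤ (v + c) * q.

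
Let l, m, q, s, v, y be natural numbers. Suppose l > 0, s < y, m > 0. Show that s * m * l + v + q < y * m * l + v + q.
s < y and m > 0, therefore s * m < y * m. Since l > 0, s * m * l < y * m * l. Then s * m * l + v < y * m * l + v. Then s * m * l + v + q < y * m * l + v + q.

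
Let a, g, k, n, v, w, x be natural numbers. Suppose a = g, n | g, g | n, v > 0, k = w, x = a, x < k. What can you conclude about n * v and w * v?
n * v < w * v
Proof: From g | n and n | g, g = n. x = a and a = g, hence x = g. k = w and x < k, therefore x < w. x = g, so g < w. Because g = n, n < w. Because v > 0, n * v < w * v.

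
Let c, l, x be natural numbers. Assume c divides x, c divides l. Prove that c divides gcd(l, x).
c divides l and c divides x. Because common divisors divide the gcd, c divides gcd(l, x).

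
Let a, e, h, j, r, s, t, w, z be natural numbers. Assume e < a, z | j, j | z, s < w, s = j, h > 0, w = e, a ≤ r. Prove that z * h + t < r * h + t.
Because j | z and z | j, j = z. s = j, so s = z. w = e and s < w, hence s < e. e < a and a ≤ r, so e < r. From s < e, s < r. s = z, so z < r. Since h > 0, z * h < r * h. Then z * h + t < r * h + t.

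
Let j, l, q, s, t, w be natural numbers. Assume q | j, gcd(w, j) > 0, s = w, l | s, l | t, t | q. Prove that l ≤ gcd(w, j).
s = w and l | s, so l | w. l | t and t | q, therefore l | q. From q | j, l | j. l | w, so l | gcd(w, j). Since gcd(w, j) > 0, l ≤ gcd(w, j).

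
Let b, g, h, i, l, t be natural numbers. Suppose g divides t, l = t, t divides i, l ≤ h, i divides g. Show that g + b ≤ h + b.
t divides i and i divides g, thus t divides g. From g divides t, t = g. l = t, so l = g. Because l ≤ h, g ≤ h. Then g + b ≤ h + b.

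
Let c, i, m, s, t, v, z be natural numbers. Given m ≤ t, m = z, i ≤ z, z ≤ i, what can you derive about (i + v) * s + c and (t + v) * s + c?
(i + v) * s + c ≤ (t + v) * s + c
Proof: z ≤ i and i ≤ z, so z = i. Since m = z, m = i. Since m ≤ t, i ≤ t. Then i + v ≤ t + v. By multiplying by a non-negative, (i + v) * s ≤ (t + v) * s. Then (i + v) * s + c ≤ (t + v) * s + c.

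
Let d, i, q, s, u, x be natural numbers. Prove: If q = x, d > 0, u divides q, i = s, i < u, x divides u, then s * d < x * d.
Because q = x and u divides q, u divides x. x divides u, so u = x. Since i = s and i < u, s < u. From u = x, s < x. Since d > 0, by multiplying by a positive, s * d < x * d.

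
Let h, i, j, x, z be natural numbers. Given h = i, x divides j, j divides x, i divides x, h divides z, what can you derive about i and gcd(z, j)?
i divides gcd(z, j)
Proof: h = i and h divides z, thus i divides z. x divides j and j divides x, so x = j. From i divides x, i divides j. i divides z, so i divides gcd(z, j).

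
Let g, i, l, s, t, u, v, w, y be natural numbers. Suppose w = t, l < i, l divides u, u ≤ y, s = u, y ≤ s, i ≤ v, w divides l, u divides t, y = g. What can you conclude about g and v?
g < v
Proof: From w = t and w divides l, t divides l. u divides t, so u divides l. l divides u, so l = u. Since s = u and y ≤ s, y ≤ u. Since u ≤ y, u = y. Since l = u, l = y. y = g, so l = g. l < i and i ≤ v, thus l < v. Since l = g, g < v.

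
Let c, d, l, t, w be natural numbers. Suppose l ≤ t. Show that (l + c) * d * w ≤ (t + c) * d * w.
l ≤ t, therefore l + c ≤ t + c. Then (l + c) * d ≤ (t + c) * d. Then (l + c) * d * w ≤ (t + c) * d * w.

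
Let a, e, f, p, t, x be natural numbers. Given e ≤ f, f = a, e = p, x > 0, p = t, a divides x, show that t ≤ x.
e = p and p = t, so e = t. f = a and e ≤ f, so e ≤ a. a divides x and x > 0, hence a ≤ x. Since e ≤ a, e ≤ x. e = t, so t ≤ x.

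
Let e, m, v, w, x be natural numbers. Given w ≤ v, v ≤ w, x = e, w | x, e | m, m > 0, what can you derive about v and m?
v ≤ m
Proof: w ≤ v and v ≤ w, thus w = v. x = e and w | x, therefore w | e. Since e | m, w | m. Since m > 0, w ≤ m. Since w = v, v ≤ m.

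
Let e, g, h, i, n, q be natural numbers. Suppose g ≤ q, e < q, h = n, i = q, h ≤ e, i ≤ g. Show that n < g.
i = q and i ≤ g, hence q ≤ g. g ≤ q, so q = g. Since h ≤ e and e < q, h < q. h = n, so n < q. q = g, so n < g.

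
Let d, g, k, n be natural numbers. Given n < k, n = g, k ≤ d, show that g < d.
n = g and n < k, so g < k. k ≤ d, so g < d.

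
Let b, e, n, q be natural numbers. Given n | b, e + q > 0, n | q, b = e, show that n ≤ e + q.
Since b = e and n | b, n | e. n | q, so n | e + q. e + q > 0, so n ≤ e + q.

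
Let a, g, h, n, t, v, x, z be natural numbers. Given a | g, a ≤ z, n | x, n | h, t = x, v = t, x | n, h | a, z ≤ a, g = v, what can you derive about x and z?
x = z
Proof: Since n | x and x | n, n = x. From n | h, x | h. h | a, so x | a. g = v and v = t, so g = t. Because a | g, a | t. t = x, so a | x. Since x | a, x = a. a ≤ z and z ≤ a, hence a = z. x = a, so x = z.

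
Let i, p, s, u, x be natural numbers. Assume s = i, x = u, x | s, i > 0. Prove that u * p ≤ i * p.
Because s = i and x | s, x | i. Since x = u, u | i. i > 0, so u ≤ i. Then u * p ≤ i * p.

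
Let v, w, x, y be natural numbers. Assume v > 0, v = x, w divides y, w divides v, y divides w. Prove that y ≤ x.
w divides y and y divides w, thus w = y. w divides v and v > 0, hence w ≤ v. Since v = x, w ≤ x. Since w = y, y ≤ x.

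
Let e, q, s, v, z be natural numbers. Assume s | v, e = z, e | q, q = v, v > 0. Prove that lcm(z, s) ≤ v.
q = v and e | q, thus e | v. e = z, so z | v. s | v, so lcm(z, s) | v. Since v > 0, lcm(z, s) ≤ v.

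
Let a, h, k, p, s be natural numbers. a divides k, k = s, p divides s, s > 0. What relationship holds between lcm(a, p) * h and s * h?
lcm(a, p) * h ≤ s * h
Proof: k = s and a divides k, so a divides s. Since p divides s, lcm(a, p) divides s. Since s > 0, lcm(a, p) ≤ s. By multiplying by a non-negative, lcm(a, p) * h ≤ s * h.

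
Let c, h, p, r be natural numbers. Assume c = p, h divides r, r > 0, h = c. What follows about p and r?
p ≤ r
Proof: h = c and c = p, thus h = p. Since h divides r, p divides r. r > 0, so p ≤ r.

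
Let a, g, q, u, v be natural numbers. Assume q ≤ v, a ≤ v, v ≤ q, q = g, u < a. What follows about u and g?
u < g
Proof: v ≤ q and q ≤ v, so v = q. q = g, so v = g. Because a ≤ v, a ≤ g. Since u < a, u < g.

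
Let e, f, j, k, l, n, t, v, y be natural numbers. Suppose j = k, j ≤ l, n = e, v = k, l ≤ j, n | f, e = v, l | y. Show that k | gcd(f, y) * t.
From n = e and e = v, n = v. n | f, so v | f. v = k, so k | f. l ≤ j and j ≤ l, thus l = j. From j = k, l = k. Since l | y, k | y. Since k | f, k | gcd(f, y). Then k | gcd(f, y) * t.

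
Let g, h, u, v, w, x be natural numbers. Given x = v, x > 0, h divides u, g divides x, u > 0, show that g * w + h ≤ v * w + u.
g divides x and x > 0, hence g ≤ x. Because x = v, g ≤ v. By multiplying by a non-negative, g * w ≤ v * w. h divides u and u > 0, therefore h ≤ u. Since g * w ≤ v * w, g * w + h ≤ v * w + u.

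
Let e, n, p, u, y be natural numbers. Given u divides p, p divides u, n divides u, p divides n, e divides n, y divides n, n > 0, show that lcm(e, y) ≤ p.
u divides p and p divides u, so u = p. From n divides u, n divides p. Because p divides n, n = p. e divides n and y divides n, therefore lcm(e, y) divides n. n > 0, so lcm(e, y) ≤ n. n = p, so lcm(e, y) ≤ p.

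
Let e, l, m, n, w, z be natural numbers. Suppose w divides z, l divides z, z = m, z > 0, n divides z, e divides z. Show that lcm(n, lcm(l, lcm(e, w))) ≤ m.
e divides z and w divides z, hence lcm(e, w) divides z. Since l divides z, lcm(l, lcm(e, w)) divides z. Because n divides z, lcm(n, lcm(l, lcm(e, w))) divides z. z > 0, so lcm(n, lcm(l, lcm(e, w))) ≤ z. Since z = m, lcm(n, lcm(l, lcm(e, w))) ≤ m.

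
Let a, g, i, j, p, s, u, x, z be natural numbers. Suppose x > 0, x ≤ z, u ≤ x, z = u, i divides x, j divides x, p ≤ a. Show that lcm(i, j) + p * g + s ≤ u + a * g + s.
z = u and x ≤ z, thus x ≤ u. u ≤ x, so x = u. i divides x and j divides x, therefore lcm(i, j) divides x. x > 0, so lcm(i, j) ≤ x. Since x = u, lcm(i, j) ≤ u. p ≤ a. By multiplying by a non-negative, p * g ≤ a * g. lcm(i, j) ≤ u, so lcm(i, j) + p * g ≤ u + a * g. Then lcm(i, j) + p * g + s ≤ u + a * g + s.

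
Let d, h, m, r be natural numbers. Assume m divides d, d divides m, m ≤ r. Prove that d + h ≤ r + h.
m divides d and d divides m, thus m = d. Since m ≤ r, d ≤ r. Then d + h ≤ r + h.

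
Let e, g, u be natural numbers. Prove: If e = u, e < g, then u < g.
Since e = u and e < g, by substitution, u < g.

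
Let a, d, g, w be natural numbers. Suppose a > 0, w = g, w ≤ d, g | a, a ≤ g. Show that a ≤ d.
g | a and a > 0, so g ≤ a. a ≤ g, so g = a. Because w = g, w = a. Because w ≤ d, a ≤ d.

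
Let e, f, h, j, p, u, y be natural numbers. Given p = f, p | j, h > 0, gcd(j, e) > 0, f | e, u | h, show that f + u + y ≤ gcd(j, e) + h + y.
Because p = f and p | j, f | j. f | e, so f | gcd(j, e). gcd(j, e) > 0, so f ≤ gcd(j, e). Because u | h and h > 0, u ≤ h. Then u + y ≤ h + y. Since f ≤ gcd(j, e), f + u + y ≤ gcd(j, e) + h + y.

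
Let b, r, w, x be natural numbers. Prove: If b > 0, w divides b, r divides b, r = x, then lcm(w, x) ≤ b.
Because r = x and r divides b, x divides b. Since w divides b, lcm(w, x) divides b. Since b > 0, lcm(w, x) ≤ b.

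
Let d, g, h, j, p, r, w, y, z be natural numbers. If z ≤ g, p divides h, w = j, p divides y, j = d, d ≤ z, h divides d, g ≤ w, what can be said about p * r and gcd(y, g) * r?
p * r divides gcd(y, g) * r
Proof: Because d ≤ z and z ≤ g, d ≤ g. w = j and j = d, thus w = d. g ≤ w, so g ≤ d. Since d ≤ g, d = g. From h divides d, h divides g. Since p divides h, p divides g. p divides y, so p divides gcd(y, g). Then p * r divides gcd(y, g) * r.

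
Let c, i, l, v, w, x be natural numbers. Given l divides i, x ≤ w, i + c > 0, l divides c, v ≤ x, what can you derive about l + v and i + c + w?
l + v ≤ i + c + w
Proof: From l divides i and l divides c, l divides i + c. Because i + c > 0, l ≤ i + c. Because v ≤ x and x ≤ w, v ≤ w. l ≤ i + c, so l + v ≤ i + c + w.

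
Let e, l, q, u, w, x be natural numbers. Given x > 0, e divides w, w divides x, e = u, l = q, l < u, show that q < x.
Because l = q and l < u, q < u. e = u and e divides w, so u divides w. Since w divides x, u divides x. Since x > 0, u ≤ x. q < u, so q < x.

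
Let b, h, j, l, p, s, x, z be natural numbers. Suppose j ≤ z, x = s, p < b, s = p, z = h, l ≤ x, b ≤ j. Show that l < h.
x = s and s = p, so x = p. Since l ≤ x, l ≤ p. p < b, so l < b. Since b ≤ j and j ≤ z, b ≤ z. Since l < b, l < z. Since z = h, l < h.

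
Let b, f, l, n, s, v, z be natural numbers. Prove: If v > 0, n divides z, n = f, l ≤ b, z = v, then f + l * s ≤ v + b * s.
n = f and n divides z, therefore f divides z. z = v, so f divides v. Since v > 0, f ≤ v. l ≤ b. By multiplying by a non-negative, l * s ≤ b * s. Since f ≤ v, f + l * s ≤ v + b * s.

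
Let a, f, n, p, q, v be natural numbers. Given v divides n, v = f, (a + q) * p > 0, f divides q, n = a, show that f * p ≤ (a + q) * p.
n = a and v divides n, so v divides a. Since v = f, f divides a. f divides q, so f divides a + q. Then f * p divides (a + q) * p. Since (a + q) * p > 0, f * p ≤ (a + q) * p.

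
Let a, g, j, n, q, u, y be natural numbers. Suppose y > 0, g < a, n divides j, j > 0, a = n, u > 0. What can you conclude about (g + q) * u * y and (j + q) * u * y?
(g + q) * u * y < (j + q) * u * y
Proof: Because a = n and g < a, g < n. n divides j and j > 0, so n ≤ j. Since g < n, g < j. Then g + q < j + q. Using u > 0, by multiplying by a positive, (g + q) * u < (j + q) * u. Since y > 0, by multiplying by a positive, (g + q) * u * y < (j + q) * u * y.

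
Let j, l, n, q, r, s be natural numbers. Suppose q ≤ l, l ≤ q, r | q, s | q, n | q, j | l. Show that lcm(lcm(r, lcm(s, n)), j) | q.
s | q and n | q, therefore lcm(s, n) | q. Since r | q, lcm(r, lcm(s, n)) | q. l ≤ q and q ≤ l, thus l = q. Since j | l, j | q. Since lcm(r, lcm(s, n)) | q, lcm(lcm(r, lcm(s, n)), j) | q.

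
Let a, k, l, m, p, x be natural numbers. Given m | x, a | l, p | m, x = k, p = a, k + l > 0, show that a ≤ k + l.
Because p | m and m | x, p | x. Since x = k, p | k. Since p = a, a | k. From a | l, a | k + l. Since k + l > 0, a ≤ k + l.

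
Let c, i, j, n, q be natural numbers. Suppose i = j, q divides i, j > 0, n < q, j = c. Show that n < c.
From i = j and q divides i, q divides j. j > 0, so q ≤ j. n < q, so n < j. Since j = c, n < c.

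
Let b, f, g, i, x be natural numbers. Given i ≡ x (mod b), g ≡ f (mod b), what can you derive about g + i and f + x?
g + i ≡ f + x (mod b)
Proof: Since g ≡ f (mod b) and i ≡ x (mod b), by adding congruences, g + i ≡ f + x (mod b).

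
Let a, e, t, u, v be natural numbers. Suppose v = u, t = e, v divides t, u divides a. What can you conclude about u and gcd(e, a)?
u divides gcd(e, a)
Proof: t = e and v divides t, so v divides e. Because v = u, u divides e. u divides a, so u divides gcd(e, a).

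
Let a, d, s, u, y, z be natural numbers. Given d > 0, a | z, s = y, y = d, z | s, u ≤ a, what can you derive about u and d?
u ≤ d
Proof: s = y and y = d, thus s = d. a | z and z | s, so a | s. s = d, so a | d. d > 0, so a ≤ d. Since u ≤ a, u ≤ d.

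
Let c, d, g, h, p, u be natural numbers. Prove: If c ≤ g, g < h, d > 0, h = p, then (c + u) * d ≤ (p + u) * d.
Since c ≤ g and g < h, c < h. Since h = p, c < p. Then c + u < p + u. Since d > 0, by multiplying by a positive, (c + u) * d < (p + u) * d. Then (c + u) * d ≤ (p + u) * d.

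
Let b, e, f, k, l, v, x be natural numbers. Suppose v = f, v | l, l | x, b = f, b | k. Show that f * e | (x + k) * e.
v | l and l | x, therefore v | x. Since v = f, f | x. Because b = f and b | k, f | k. f | x, so f | x + k. Then f * e | (x + k) * e.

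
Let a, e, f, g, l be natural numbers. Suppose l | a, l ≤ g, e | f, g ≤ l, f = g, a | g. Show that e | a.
l ≤ g and g ≤ l, therefore l = g. From l | a, g | a. Since a | g, g = a. f = g and e | f, thus e | g. g = a, so e | a.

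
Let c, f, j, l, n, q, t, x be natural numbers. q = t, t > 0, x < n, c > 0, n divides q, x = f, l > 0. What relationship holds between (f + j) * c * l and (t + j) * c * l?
(f + j) * c * l < (t + j) * c * l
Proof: Since x = f and x < n, f < n. q = t and n divides q, hence n divides t. t > 0, so n ≤ t. f < n, so f < t. Then f + j < t + j. Because c > 0, by multiplying by a positive, (f + j) * c < (t + j) * c. Since l > 0, by multiplying by a positive, (f + j) * c * l < (t + j) * c * l.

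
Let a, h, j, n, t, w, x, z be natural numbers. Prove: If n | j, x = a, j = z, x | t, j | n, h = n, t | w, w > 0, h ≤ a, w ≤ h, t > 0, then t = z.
From t | w and w > 0, t ≤ w. Since w ≤ h, t ≤ h. From x | t and t > 0, x ≤ t. x = a, so a ≤ t. Because h ≤ a, h ≤ t. Since t ≤ h, t = h. From h = n, t = n. Since n | j and j | n, n = j. t = n, so t = j. j = z, so t = z.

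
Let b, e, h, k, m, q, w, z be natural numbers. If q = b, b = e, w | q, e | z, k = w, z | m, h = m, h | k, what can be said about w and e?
w = e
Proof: From q = b and b = e, q = e. Since w | q, w | e. Because h = m and h | k, m | k. From z | m, z | k. Because k = w, z | w. e | z, so e | w. Since w | e, w = e.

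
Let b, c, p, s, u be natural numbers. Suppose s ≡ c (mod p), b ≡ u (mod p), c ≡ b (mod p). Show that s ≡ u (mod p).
s ≡ c (mod p) and c ≡ b (mod p), thus s ≡ b (mod p). Since b ≡ u (mod p), s ≡ u (mod p).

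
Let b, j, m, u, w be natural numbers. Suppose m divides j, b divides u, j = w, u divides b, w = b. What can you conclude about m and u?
m divides u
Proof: b divides u and u divides b, therefore b = u. j = w and w = b, thus j = b. Because m divides j, m divides b. b = u, so m divides u.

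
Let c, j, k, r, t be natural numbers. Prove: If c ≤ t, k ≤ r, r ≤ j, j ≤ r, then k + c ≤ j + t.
r ≤ j and j ≤ r, so r = j. Since k ≤ r, k ≤ j. c ≤ t, so k + c ≤ j + t.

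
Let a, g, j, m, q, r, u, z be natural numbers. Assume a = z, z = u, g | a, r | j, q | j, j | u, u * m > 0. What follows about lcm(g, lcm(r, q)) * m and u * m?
lcm(g, lcm(r, q)) * m ≤ u * m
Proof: a = z and z = u, therefore a = u. g | a, so g | u. From r | j and q | j, lcm(r, q) | j. j | u, so lcm(r, q) | u. Since g | u, lcm(g, lcm(r, q)) | u. Then lcm(g, lcm(r, q)) * m | u * m. Since u * m > 0, lcm(g, lcm(r, q)) * m ≤ u * m.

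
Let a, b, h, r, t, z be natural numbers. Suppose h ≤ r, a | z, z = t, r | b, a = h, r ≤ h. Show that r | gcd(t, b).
h ≤ r and r ≤ h, thus h = r. Since a = h, a = r. Since z = t and a | z, a | t. a = r, so r | t. r | b, so r | gcd(t, b).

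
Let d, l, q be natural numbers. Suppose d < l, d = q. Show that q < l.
d = q and d < l. By substitution, q < l.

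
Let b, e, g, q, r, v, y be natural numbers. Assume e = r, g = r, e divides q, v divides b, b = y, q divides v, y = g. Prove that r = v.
From e divides q and q divides v, e divides v. Since e = r, r divides v. y = g and g = r, thus y = r. Because b = y and v divides b, v divides y. Because y = r, v divides r. r divides v, so r = v.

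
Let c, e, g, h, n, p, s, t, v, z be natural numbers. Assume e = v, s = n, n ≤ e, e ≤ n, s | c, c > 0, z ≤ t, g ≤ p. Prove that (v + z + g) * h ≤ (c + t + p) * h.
n ≤ e and e ≤ n, so n = e. s = n, so s = e. s | c, so e | c. Since c > 0, e ≤ c. Since e = v, v ≤ c. From z ≤ t and g ≤ p, z + g ≤ t + p. v ≤ c, so v + z + g ≤ c + t + p. Then (v + z + g) * h ≤ (c + t + p) * h.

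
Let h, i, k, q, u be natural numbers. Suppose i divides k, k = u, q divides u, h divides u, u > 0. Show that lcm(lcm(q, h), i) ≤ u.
Since q divides u and h divides u, lcm(q, h) divides u. Since k = u and i divides k, i divides u. Since lcm(q, h) divides u, lcm(lcm(q, h), i) divides u. u > 0, so lcm(lcm(q, h), i) ≤ u.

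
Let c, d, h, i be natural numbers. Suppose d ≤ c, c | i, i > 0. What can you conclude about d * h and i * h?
d * h ≤ i * h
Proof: From c | i and i > 0, c ≤ i. d ≤ c, so d ≤ i. Then d * h ≤ i * h.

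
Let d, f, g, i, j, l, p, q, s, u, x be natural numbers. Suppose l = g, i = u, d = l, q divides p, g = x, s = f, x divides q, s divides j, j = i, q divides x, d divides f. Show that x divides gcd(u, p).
d = l and l = g, therefore d = g. g = x, so d = x. d divides f, so x divides f. From j = i and s divides j, s divides i. s = f, so f divides i. Since i = u, f divides u. Since x divides f, x divides u. Since q divides x and x divides q, q = x. Since q divides p, x divides p. From x divides u, x divides gcd(u, p).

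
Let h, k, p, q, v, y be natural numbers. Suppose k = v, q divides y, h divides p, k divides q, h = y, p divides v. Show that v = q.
k = v and k divides q, so v divides q. Because h divides p and p divides v, h divides v. Since h = y, y divides v. Since q divides y, q divides v. v divides q, so v = q.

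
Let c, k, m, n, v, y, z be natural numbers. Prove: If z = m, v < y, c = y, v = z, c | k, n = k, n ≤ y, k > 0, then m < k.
Since c = y and c | k, y | k. Since k > 0, y ≤ k. Since n = k and n ≤ y, k ≤ y. Since y ≤ k, y = k. v = z and v < y, therefore z < y. z = m, so m < y. Because y = k, m < k.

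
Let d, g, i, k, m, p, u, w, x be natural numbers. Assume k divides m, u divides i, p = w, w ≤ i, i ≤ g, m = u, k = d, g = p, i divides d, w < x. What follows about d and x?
d < x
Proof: From g = p and p = w, g = w. Since i ≤ g, i ≤ w. From w ≤ i, w = i. m = u and k divides m, hence k divides u. Since k = d, d divides u. u divides i, so d divides i. i divides d, so i = d. w = i, so w = d. w < x, so d < x.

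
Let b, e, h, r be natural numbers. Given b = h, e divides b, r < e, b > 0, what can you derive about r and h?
r < h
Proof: e divides b and b > 0, thus e ≤ b. b = h, so e ≤ h. Because r < e, r < h.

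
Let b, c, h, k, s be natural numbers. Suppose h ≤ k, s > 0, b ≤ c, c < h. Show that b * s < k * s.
b ≤ c and c < h, thus b < h. Since h ≤ k, b < k. Combining with s > 0, by multiplying by a positive, b * s < k * s.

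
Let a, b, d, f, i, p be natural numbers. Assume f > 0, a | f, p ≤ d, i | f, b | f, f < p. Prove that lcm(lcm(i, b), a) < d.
Because i | f and b | f, lcm(i, b) | f. a | f, so lcm(lcm(i, b), a) | f. Since f > 0, lcm(lcm(i, b), a) ≤ f. f < p and p ≤ d, so f < d. lcm(lcm(i, b), a) ≤ f, so lcm(lcm(i, b), a) < d.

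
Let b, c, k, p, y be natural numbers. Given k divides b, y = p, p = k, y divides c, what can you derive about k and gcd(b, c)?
k divides gcd(b, c)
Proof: y = p and y divides c, hence p divides c. p = k, so k divides c. k divides b, so k divides gcd(b, c).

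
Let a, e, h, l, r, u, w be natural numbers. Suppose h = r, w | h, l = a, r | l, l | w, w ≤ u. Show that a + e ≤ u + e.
From h = r and w | h, w | r. r | l, so w | l. l | w, so w = l. Because l = a, w = a. Since w ≤ u, a ≤ u. Then a + e ≤ u + e.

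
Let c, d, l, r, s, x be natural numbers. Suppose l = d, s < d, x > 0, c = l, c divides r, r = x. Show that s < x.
c = l and c divides r, therefore l divides r. r = x, so l divides x. x > 0, so l ≤ x. l = d, so d ≤ x. s < d, so s < x.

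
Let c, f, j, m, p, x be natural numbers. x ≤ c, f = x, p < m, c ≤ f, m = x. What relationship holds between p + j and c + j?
p + j < c + j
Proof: f = x and c ≤ f, hence c ≤ x. Since x ≤ c, x = c. m = x and p < m, hence p < x. Because x = c, p < c. Then p + j < c + j.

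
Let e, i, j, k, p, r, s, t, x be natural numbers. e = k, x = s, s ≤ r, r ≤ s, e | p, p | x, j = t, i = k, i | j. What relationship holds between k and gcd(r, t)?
k | gcd(r, t)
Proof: s ≤ r and r ≤ s, thus s = r. x = s, so x = r. Since e | p and p | x, e | x. x = r, so e | r. Because e = k, k | r. From i = k and i | j, k | j. Since j = t, k | t. k | r, so k | gcd(r, t).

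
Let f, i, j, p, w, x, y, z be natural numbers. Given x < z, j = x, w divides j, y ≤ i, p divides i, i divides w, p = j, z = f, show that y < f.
i divides w and w divides j, hence i divides j. Since p = j and p divides i, j divides i. Because i divides j, i = j. Because j = x, i = x. Since y ≤ i, y ≤ x. z = f and x < z, therefore x < f. Since y ≤ x, y < f.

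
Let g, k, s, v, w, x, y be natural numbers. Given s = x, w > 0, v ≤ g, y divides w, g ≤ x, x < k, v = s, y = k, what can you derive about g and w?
g < w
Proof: v = s and s = x, hence v = x. v ≤ g, so x ≤ g. g ≤ x, so x = g. y divides w and w > 0, thus y ≤ w. y = k, so k ≤ w. x < k, so x < w. Since x = g, g < w.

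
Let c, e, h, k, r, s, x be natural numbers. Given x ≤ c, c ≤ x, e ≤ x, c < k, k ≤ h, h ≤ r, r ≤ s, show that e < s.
x ≤ c and c ≤ x, thus x = c. Because e ≤ x, e ≤ c. From k ≤ h and h ≤ r, k ≤ r. c < k, so c < r. Since e ≤ c, e < r. Since r ≤ s, e < s.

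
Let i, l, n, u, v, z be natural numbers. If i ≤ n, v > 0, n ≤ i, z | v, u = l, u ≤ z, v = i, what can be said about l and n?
l ≤ n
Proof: i ≤ n and n ≤ i, so i = n. v = i, so v = n. Because z | v and v > 0, z ≤ v. Since u ≤ z, u ≤ v. Since u = l, l ≤ v. v = n, so l ≤ n.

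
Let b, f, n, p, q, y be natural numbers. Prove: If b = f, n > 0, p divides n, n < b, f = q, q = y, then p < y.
f = q and q = y, hence f = y. p divides n and n > 0, therefore p ≤ n. b = f and n < b, therefore n < f. Since p ≤ n, p < f. From f = y, p < y.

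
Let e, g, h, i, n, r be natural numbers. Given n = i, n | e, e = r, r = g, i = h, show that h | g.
Because n = i and i = h, n = h. e = r and r = g, so e = g. Since n | e, n | g. Since n = h, h | g.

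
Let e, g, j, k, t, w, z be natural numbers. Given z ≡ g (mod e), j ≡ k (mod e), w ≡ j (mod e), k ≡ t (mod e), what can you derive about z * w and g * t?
z * w ≡ g * t (mod e)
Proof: Since w ≡ j (mod e) and j ≡ k (mod e), w ≡ k (mod e). k ≡ t (mod e), so w ≡ t (mod e). Since z ≡ g (mod e), z * w ≡ g * t (mod e).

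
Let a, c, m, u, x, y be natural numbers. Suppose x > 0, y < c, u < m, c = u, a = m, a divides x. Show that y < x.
c = u and y < c, hence y < u. u < m, so y < m. a = m and a divides x, therefore m divides x. x > 0, so m ≤ x. Since y < m, y < x.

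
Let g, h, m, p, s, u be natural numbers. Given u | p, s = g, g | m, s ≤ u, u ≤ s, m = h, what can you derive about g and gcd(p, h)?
g | gcd(p, h)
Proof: u ≤ s and s ≤ u, hence u = s. Since s = g, u = g. Because u | p, g | p. m = h and g | m, thus g | h. From g | p, g | gcd(p, h).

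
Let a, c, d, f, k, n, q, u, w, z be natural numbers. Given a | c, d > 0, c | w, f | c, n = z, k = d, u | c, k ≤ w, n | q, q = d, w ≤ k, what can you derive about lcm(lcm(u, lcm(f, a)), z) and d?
lcm(lcm(u, lcm(f, a)), z) ≤ d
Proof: Because w ≤ k and k ≤ w, w = k. Since k = d, w = d. Because f | c and a | c, lcm(f, a) | c. Because u | c, lcm(u, lcm(f, a)) | c. c | w, so lcm(u, lcm(f, a)) | w. w = d, so lcm(u, lcm(f, a)) | d. From q = d and n | q, n | d. n = z, so z | d. Since lcm(u, lcm(f, a)) | d, lcm(lcm(u, lcm(f, a)), z) | d. Because d > 0, lcm(lcm(u, lcm(f, a)), z) ≤ d.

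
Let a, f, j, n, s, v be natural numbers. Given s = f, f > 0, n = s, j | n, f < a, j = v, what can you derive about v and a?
v < a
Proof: Because n = s and j | n, j | s. j = v, so v | s. s = f, so v | f. Since f > 0, v ≤ f. Since f < a, v < a.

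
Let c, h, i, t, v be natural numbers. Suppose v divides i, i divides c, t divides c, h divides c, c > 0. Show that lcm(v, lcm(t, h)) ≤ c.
v divides i and i divides c, therefore v divides c. t divides c and h divides c, so lcm(t, h) divides c. v divides c, so lcm(v, lcm(t, h)) divides c. c > 0, so lcm(v, lcm(t, h)) ≤ c.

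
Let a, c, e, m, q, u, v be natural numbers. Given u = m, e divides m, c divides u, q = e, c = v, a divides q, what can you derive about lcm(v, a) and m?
lcm(v, a) divides m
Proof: u = m and c divides u, thus c divides m. c = v, so v divides m. q = e and a divides q, hence a divides e. Since e divides m, a divides m. Because v divides m, lcm(v, a) divides m.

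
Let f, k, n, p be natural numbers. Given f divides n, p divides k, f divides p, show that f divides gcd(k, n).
f divides p and p divides k, so f divides k. Because f divides n, f divides gcd(k, n).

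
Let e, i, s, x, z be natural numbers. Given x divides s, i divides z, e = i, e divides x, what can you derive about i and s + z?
i divides s + z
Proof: e = i and e divides x, thus i divides x. x divides s, so i divides s. i divides z, so i divides s + z.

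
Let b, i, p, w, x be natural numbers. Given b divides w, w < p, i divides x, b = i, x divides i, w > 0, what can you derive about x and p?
x < p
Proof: Since i divides x and x divides i, i = x. b = i and b divides w, thus i divides w. w > 0, so i ≤ w. Since w < p, i < p. i = x, so x < p.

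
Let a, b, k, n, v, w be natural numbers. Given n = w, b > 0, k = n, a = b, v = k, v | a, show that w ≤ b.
k = n and n = w, hence k = w. From v = k and v | a, k | a. a = b, so k | b. b > 0, so k ≤ b. k = w, so w ≤ b.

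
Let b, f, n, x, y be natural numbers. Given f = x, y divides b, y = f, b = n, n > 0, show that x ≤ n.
y = f and f = x, thus y = x. b = n and y divides b, so y divides n. y = x, so x divides n. Since n > 0, x ≤ n.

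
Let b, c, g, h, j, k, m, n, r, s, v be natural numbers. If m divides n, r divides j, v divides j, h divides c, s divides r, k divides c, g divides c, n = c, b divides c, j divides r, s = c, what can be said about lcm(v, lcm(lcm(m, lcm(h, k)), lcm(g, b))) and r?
lcm(v, lcm(lcm(m, lcm(h, k)), lcm(g, b))) divides r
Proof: j divides r and r divides j, thus j = r. v divides j, so v divides r. n = c and m divides n, therefore m divides c. From h divides c and k divides c, lcm(h, k) divides c. m divides c, so lcm(m, lcm(h, k)) divides c. Because g divides c and b divides c, lcm(g, b) divides c. Since lcm(m, lcm(h, k)) divides c, lcm(lcm(m, lcm(h, k)), lcm(g, b)) divides c. s = c and s divides r, hence c divides r. Since lcm(lcm(m, lcm(h, k)), lcm(g, b)) divides c, lcm(lcm(m, lcm(h, k)), lcm(g, b)) divides r. Since v divides r, lcm(v, lcm(lcm(m, lcm(h, k)), lcm(g, b))) divides r.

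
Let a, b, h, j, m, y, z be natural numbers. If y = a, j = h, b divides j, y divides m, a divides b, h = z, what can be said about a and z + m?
a divides z + m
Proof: Since j = h and b divides j, b divides h. a divides b, so a divides h. Since h = z, a divides z. y = a and y divides m, so a divides m. Because a divides z, a divides z + m.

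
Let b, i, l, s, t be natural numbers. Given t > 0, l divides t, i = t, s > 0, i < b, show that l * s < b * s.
Because l divides t and t > 0, l ≤ t. i = t and i < b, so t < b. Since l ≤ t, l < b. Since s > 0, by multiplying by a positive, l * s < b * s.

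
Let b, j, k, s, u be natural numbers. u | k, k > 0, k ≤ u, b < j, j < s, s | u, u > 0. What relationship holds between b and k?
b < k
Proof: Because u | k and k > 0, u ≤ k. Since k ≤ u, u = k. From b < j and j < s, b < s. Because s | u and u > 0, s ≤ u. Since b < s, b < u. Since u = k, b < k.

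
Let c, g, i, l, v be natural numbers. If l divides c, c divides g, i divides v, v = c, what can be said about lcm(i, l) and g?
lcm(i, l) divides g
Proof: Because v = c and i divides v, i divides c. Since l divides c, lcm(i, l) divides c. c divides g, so lcm(i, l) divides g.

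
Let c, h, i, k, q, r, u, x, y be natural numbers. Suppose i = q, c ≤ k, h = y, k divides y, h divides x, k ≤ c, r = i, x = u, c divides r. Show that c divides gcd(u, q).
k ≤ c and c ≤ k, so k = c. From h = y and h divides x, y divides x. k divides y, so k divides x. Since k = c, c divides x. x = u, so c divides u. Because r = i and i = q, r = q. c divides r, so c divides q. c divides u, so c divides gcd(u, q).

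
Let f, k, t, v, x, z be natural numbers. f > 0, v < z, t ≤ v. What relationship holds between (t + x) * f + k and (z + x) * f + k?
(t + x) * f + k < (z + x) * f + k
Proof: t ≤ v and v < z, so t < z. Then t + x < z + x. Since f > 0, (t + x) * f < (z + x) * f. Then (t + x) * f + k < (z + x) * f + k.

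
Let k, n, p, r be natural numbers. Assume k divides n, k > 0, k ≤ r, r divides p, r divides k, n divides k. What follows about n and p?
n divides p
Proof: r divides k and k > 0, therefore r ≤ k. Since k ≤ r, r = k. k divides n and n divides k, thus k = n. r = k, so r = n. Since r divides p, n divides p.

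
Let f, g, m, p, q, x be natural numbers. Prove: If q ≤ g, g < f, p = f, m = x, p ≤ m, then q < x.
From q ≤ g and g < f, q < f. From m = x and p ≤ m, p ≤ x. Because p = f, f ≤ x. Since q < f, q < x.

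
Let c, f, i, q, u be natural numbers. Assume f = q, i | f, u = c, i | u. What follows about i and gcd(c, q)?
i | gcd(c, q)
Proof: Since u = c and i | u, i | c. Because f = q and i | f, i | q. i | c, so i | gcd(c, q).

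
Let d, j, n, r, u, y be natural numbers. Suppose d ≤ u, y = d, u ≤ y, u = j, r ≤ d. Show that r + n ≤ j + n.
From y = d and u ≤ y, u ≤ d. d ≤ u, so d = u. Since u = j, d = j. r ≤ d, so r ≤ j. Then r + n ≤ j + n.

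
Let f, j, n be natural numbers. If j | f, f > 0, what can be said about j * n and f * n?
j * n ≤ f * n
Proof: j | f and f > 0, so j ≤ f. Then j * n ≤ f * n.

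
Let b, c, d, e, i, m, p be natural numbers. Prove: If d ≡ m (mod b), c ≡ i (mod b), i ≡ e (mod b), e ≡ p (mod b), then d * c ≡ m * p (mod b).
c ≡ i (mod b) and i ≡ e (mod b), hence c ≡ e (mod b). From e ≡ p (mod b), c ≡ p (mod b). d ≡ m (mod b), so d * c ≡ m * p (mod b).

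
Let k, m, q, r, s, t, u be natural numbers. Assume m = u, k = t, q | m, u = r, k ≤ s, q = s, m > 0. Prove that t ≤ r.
m = u and u = r, hence m = r. Because k = t and k ≤ s, t ≤ s. q | m and m > 0, so q ≤ m. From q = s, s ≤ m. Since t ≤ s, t ≤ m. m = r, so t ≤ r.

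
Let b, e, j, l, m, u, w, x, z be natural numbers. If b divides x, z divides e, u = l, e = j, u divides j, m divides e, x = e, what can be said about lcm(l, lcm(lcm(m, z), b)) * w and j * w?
lcm(l, lcm(lcm(m, z), b)) * w divides j * w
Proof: u = l and u divides j, thus l divides j. m divides e and z divides e, hence lcm(m, z) divides e. Because x = e and b divides x, b divides e. lcm(m, z) divides e, so lcm(lcm(m, z), b) divides e. Since e = j, lcm(lcm(m, z), b) divides j. l divides j, so lcm(l, lcm(lcm(m, z), b)) divides j. Then lcm(l, lcm(lcm(m, z), b)) * w divides j * w.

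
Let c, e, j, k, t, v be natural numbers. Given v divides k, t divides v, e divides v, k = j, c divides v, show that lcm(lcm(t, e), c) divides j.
t divides v and e divides v, therefore lcm(t, e) divides v. Since c divides v, lcm(lcm(t, e), c) divides v. Because k = j and v divides k, v divides j. Since lcm(lcm(t, e), c) divides v, lcm(lcm(t, e), c) divides j.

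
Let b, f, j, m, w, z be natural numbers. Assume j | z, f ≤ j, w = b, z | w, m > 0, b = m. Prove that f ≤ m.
w = b and b = m, hence w = m. Since z | w, z | m. j | z, so j | m. m > 0, so j ≤ m. f ≤ j, so f ≤ m.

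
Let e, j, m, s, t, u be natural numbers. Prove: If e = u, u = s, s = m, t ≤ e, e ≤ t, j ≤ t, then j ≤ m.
Because e = u and u = s, e = s. s = m, so e = m. t ≤ e and e ≤ t, therefore t = e. j ≤ t, so j ≤ e. Because e = m, j ≤ m.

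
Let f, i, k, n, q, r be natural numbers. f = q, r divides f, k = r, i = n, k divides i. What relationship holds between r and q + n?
r divides q + n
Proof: Because f = q and r divides f, r divides q. From i = n and k divides i, k divides n. Since k = r, r divides n. Since r divides q, r divides q + n.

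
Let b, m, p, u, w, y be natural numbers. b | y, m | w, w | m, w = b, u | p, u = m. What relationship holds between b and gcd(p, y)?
b | gcd(p, y)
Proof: Because m | w and w | m, m = w. u = m, so u = w. u | p, so w | p. Since w = b, b | p. Because b | y, b | gcd(p, y).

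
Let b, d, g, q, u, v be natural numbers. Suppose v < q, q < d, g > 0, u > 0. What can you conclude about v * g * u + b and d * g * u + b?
v * g * u + b < d * g * u + b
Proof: v < q and q < d, thus v < d. From g > 0, v * g < d * g. Since u > 0, v * g * u < d * g * u. Then v * g * u + b < d * g * u + b.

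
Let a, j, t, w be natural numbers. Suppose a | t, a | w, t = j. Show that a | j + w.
t = j and a | t, so a | j. Since a | w, a | j + w.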